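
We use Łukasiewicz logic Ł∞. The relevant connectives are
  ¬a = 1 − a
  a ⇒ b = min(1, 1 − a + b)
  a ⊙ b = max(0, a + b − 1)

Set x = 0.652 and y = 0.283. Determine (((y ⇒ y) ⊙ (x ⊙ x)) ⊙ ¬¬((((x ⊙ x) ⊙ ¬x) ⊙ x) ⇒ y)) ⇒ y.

y ⇒ y = min(1, 1 − 0.283 + 0.283) = min(1, 1.000) = 1.000
x ⊙ x = max(0, 0.652 + 0.652 − 1) = max(0, 0.304) = 0.304
(y ⇒ y) ⊙ (x ⊙ x) = max(0, 1.000 + 0.304 − 1) = max(0, 0.304) = 0.304
¬x = 1 − 0.652 = 0.348
(x ⊙ x) ⊙ ¬x = max(0, 0.304 + 0.348 − 1) = max(0, -0.348) = 0.000
((x ⊙ x) ⊙ ¬x) ⊙ x = max(0, 0.000 + 0.652 − 1) = max(0, -0.348) = 0.000
(((x ⊙ x) ⊙ ¬x) ⊙ x) ⇒ y = min(1, 1 − 0.000 + 0.283) = min(1, 1.283) = 1.000
¬((((x ⊙ x) ⊙ ¬x) ⊙ x) ⇒ y) = 1 − 1.000 = 0.000
¬¬((((x ⊙ x) ⊙ ¬x) ⊙ x) ⇒ y) = 1 − 0.000 = 1.000
((y ⇒ y) ⊙ (x ⊙ x)) ⊙ ¬¬((((x ⊙ x) ⊙ ¬x) ⊙ x) ⇒ y) = max(0, 0.304 + 1.000 − 1) = max(0, 0.304) = 0.304
(((y ⇒ y) ⊙ (x ⊙ x)) ⊙ ¬¬((((x ⊙ x) ⊙ ¬x) ⊙ x) ⇒ y)) ⇒ y = min(1, 1 − 0.304 + 0.283) = min(1, 0.979) = 0.979

0.979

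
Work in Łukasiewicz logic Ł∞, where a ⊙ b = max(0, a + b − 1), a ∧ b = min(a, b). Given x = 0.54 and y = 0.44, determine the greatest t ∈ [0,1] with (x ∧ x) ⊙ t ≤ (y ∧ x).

0.90

x ∧ x = min(0.54, 0.54) = 0.54
So the left factor is x ∧ x = 0.54.
y ∧ x = min(0.44, 0.54) = 0.44
So the right-hand bound is y ∧ x = 0.44.
The residuum of the Łukasiewicz t-norm gives the supremum: min(1, 1 − 0.54 + 0.44).
1 − 0.54 + 0.44 = 0.90, so t = min(1, 0.90) = 0.90.
Check: 0.54 ⊙ 0.90 = max(0, 0.44) = 0.44 ≤ 0.44.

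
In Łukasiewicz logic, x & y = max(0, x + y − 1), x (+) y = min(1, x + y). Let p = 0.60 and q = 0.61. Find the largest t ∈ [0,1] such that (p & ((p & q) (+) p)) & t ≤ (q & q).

0.81

p & q = max(0, 0.60 + 0.61 − 1) = max(0, 0.21) = 0.21
(p & q) (+) p = min(1, 0.21 + 0.60) = min(1, 0.81) = 0.81
p & ((p & q) (+) p) = max(0, 0.60 + 0.81 − 1) = max(0, 0.41) = 0.41
So the left factor is p & ((p & q) (+) p) = 0.41.
q & q = max(0, 0.61 + 0.61 − 1) = max(0, 0.22) = 0.22
So the right-hand bound is q & q = 0.22.
The residuum of the Łukasiewicz t-norm gives the supremum: min(1, 1 − 0.41 + 0.22).
1 − 0.41 + 0.22 = 0.81, so t = min(1, 0.81) = 0.81.
Check: 0.41 & 0.81 = max(0, 0.22) = 0.22 ≤ 0.22.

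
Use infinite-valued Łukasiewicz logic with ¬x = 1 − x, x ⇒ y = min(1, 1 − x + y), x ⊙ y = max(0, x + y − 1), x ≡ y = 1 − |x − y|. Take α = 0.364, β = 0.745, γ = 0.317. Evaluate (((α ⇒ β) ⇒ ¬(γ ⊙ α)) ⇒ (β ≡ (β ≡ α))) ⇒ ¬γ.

0.809

α ⇒ β = min(1, 1 − 0.364 + 0.745) = min(1, 1.381) = 1.000
γ ⊙ α = max(0, 0.317 + 0.364 − 1) = max(0, -0.319) = 0.000
¬(γ ⊙ α) = 1 − 0.000 = 1.000
(α ⇒ β) ⇒ ¬(γ ⊙ α) = min(1, 1 − 1.000 + 1.000) = min(1, 1.000) = 1.000
β ≡ α = 1 − |0.745 − 0.364| = 1 − 0.381 = 0.619
β ≡ (β ≡ α) = 1 − |0.745 − 0.619| = 1 − 0.126 = 0.874
((α ⇒ β) ⇒ ¬(γ ⊙ α)) ⇒ (β ≡ (β ≡ α)) = min(1, 1 − 1.000 + 0.874) = min(1, 0.874) = 0.874
¬γ = 1 − 0.317 = 0.683
(((α ⇒ β) ⇒ ¬(γ ⊙ α)) ⇒ (β ≡ (β ≡ α))) ⇒ ¬γ = min(1, 1 − 0.874 + 0.683) = min(1, 0.809) = 0.809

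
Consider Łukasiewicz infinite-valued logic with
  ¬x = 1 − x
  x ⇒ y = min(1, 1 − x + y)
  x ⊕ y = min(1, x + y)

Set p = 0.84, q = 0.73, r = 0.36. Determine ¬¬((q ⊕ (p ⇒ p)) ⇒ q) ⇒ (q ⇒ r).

0.90

p ⇒ p = min(1, 1 − 0.84 + 0.84) = min(1, 1.00) = 1.00
q ⊕ (p ⇒ p) = min(1, 0.73 + 1.00) = min(1, 1.73) = 1.00
(q ⊕ (p ⇒ p)) ⇒ q = min(1, 1 − 1.00 + 0.73) = min(1, 0.73) = 0.73
¬((q ⊕ (p ⇒ p)) ⇒ q) = 1 − 0.73 = 0.27
¬¬((q ⊕ (p ⇒ p)) ⇒ q) = 1 − 0.27 = 0.73
q ⇒ r = min(1, 1 − 0.73 + 0.36) = min(1, 0.63) = 0.63
¬¬((q ⊕ (p ⇒ p)) ⇒ q) ⇒ (q ⇒ r) = min(1, 1 − 0.73 + 0.63) = min(1, 0.90) = 0.90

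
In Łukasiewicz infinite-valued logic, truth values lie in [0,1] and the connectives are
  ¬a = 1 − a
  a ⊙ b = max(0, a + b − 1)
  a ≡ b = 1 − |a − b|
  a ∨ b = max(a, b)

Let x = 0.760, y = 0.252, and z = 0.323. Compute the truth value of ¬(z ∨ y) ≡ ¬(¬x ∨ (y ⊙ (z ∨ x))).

z ∨ y = max(0.323, 0.252) = 0.323
¬(z ∨ y) = 1 − 0.323 = 0.677
¬x = 1 − 0.760 = 0.240
z ∨ x = max(0.323, 0.760) = 0.760
y ⊙ (z ∨ x) = max(0, 0.252 + 0.760 − 1) = max(0, 0.012) = 0.012
¬x ∨ (y ⊙ (z ∨ x)) = max(0.240, 0.012) = 0.240
¬(¬x ∨ (y ⊙ (z ∨ x))) = 1 − 0.240 = 0.760
¬(z ∨ y) ≡ ¬(¬x ∨ (y ⊙ (z ∨ x))) = 1 − |0.677 − 0.760| = 1 − 0.083 = 0.917

0.917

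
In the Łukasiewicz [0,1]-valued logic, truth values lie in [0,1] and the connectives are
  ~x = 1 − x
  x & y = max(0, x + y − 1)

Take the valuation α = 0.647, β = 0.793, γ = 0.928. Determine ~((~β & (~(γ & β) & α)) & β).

~β = 1 − 0.793 = 0.207
γ & β = max(0, 0.928 + 0.793 − 1) = max(0, 0.721) = 0.721
~(γ & β) = 1 − 0.721 = 0.279
~(γ & β) & α = max(0, 0.279 + 0.647 − 1) = max(0, -0.074) = 0.000
~β & (~(γ & β) & α) = max(0, 0.207 + 0.000 − 1) = max(0, -0.793) = 0.000
(~β & (~(γ & β) & α)) & β = max(0, 0.000 + 0.793 − 1) = max(0, -0.207) = 0.000
~((~β & (~(γ & β) & α)) & β) = 1 − 0.000 = 1.000

1.000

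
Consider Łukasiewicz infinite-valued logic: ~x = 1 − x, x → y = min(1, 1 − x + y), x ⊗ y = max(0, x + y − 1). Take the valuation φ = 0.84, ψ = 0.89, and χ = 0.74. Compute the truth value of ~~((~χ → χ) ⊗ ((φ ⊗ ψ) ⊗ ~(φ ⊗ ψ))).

0.00

~χ = 1 − 0.74 = 0.26
~χ → χ = min(1, 1 − 0.26 + 0.74) = min(1, 1.48) = 1.00
φ ⊗ ψ = max(0, 0.84 + 0.89 − 1) = max(0, 0.73) = 0.73
~(φ ⊗ ψ) = 1 − 0.73 = 0.27
(φ ⊗ ψ) ⊗ ~(φ ⊗ ψ) = max(0, 0.73 + 0.27 − 1) = max(0, 0.00) = 0.00
(~χ → χ) ⊗ ((φ ⊗ ψ) ⊗ ~(φ ⊗ ψ)) = max(0, 1.00 + 0.00 − 1) = max(0, 0.00) = 0.00
~((~χ → χ) ⊗ ((φ ⊗ ψ) ⊗ ~(φ ⊗ ψ))) = 1 − 0.00 = 1.00
~~((~χ → χ) ⊗ ((φ ⊗ ψ) ⊗ ~(φ ⊗ ψ))) = 1 − 1.00 = 0.00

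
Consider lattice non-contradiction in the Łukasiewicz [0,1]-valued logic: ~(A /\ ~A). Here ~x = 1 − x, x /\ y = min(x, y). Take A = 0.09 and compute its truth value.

~A = 1 − 0.09 = 0.91
A /\ ~A = min(0.09, 0.91) = 0.09
~(A /\ ~A) = 1 − 0.09 = 0.91
(The value 0.91 < 1 shows this instance is not satisfied; not a Ł∞-tautology — its value is 1 − min(a, 1−a).)

0.91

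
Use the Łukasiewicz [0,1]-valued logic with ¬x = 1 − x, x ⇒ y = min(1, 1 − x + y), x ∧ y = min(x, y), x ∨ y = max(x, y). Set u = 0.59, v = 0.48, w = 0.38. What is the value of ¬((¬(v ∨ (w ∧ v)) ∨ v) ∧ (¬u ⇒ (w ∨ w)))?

0.48

w ∧ v = min(0.38, 0.48) = 0.38
v ∨ (w ∧ v) = max(0.48, 0.38) = 0.48
¬(v ∨ (w ∧ v)) = 1 − 0.48 = 0.52
¬(v ∨ (w ∧ v)) ∨ v = max(0.52, 0.48) = 0.52
¬u = 1 − 0.59 = 0.41
w ∨ w = max(0.38, 0.38) = 0.38
¬u ⇒ (w ∨ w) = min(1, 1 − 0.41 + 0.38) = min(1, 0.97) = 0.97
(¬(v ∨ (w ∧ v)) ∨ v) ∧ (¬u ⇒ (w ∨ w)) = min(0.52, 0.97) = 0.52
¬((¬(v ∨ (w ∧ v)) ∨ v) ∧ (¬u ⇒ (w ∨ w))) = 1 − 0.52 = 0.48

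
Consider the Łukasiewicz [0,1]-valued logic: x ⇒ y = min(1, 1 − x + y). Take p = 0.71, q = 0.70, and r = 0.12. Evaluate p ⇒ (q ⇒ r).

0.71

q ⇒ r = min(1, 1 − 0.70 + 0.12) = min(1, 0.42) = 0.42
p ⇒ (q ⇒ r) = min(1, 1 − 0.71 + 0.42) = min(1, 0.71) = 0.71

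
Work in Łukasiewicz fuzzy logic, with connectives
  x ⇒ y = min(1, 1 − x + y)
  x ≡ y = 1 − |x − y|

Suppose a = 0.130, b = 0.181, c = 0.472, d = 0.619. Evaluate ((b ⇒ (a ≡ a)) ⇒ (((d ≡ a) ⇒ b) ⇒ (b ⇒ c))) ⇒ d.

a ≡ a = 1 − |0.130 − 0.130| = 1 − 0.000 = 1.000
b ⇒ (a ≡ a) = min(1, 1 − 0.181 + 1.000) = min(1, 1.819) = 1.000
d ≡ a = 1 − |0.619 − 0.130| = 1 − 0.489 = 0.511
(d ≡ a) ⇒ b = min(1, 1 − 0.511 + 0.181) = min(1, 0.670) = 0.670
b ⇒ c = min(1, 1 − 0.181 + 0.472) = min(1, 1.291) = 1.000
((d ≡ a) ⇒ b) ⇒ (b ⇒ c) = min(1, 1 − 0.670 + 1.000) = min(1, 1.330) = 1.000
(b ⇒ (a ≡ a)) ⇒ (((d ≡ a) ⇒ b) ⇒ (b ⇒ c)) = min(1, 1 − 1.000 + 1.000) = min(1, 1.000) = 1.000
((b ⇒ (a ≡ a)) ⇒ (((d ≡ a) ⇒ b) ⇒ (b ⇒ c))) ⇒ d = min(1, 1 − 1.000 + 0.619) = min(1, 0.619) = 0.619

0.619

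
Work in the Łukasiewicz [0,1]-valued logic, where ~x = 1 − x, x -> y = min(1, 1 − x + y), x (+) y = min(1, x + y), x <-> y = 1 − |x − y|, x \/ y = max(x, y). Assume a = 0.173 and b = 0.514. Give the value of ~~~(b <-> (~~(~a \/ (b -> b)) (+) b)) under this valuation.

0.486

~a = 1 − 0.173 = 0.827
b -> b = min(1, 1 − 0.514 + 0.514) = min(1, 1.000) = 1.000
~a \/ (b -> b) = max(0.827, 1.000) = 1.000
~(~a \/ (b -> b)) = 1 − 1.000 = 0.000
~~(~a \/ (b -> b)) = 1 − 0.000 = 1.000
~~(~a \/ (b -> b)) (+) b = min(1, 1.000 + 0.514) = min(1, 1.514) = 1.000
b <-> (~~(~a \/ (b -> b)) (+) b) = 1 − |0.514 − 1.000| = 1 − 0.486 = 0.514
~(b <-> (~~(~a \/ (b -> b)) (+) b)) = 1 − 0.514 = 0.486
~~(b <-> (~~(~a \/ (b -> b)) (+) b)) = 1 − 0.486 = 0.514
~~~(b <-> (~~(~a \/ (b -> b)) (+) b)) = 1 − 0.514 = 0.486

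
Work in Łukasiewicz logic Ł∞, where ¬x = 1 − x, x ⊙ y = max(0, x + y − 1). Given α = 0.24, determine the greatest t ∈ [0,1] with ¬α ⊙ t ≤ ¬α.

1.00

¬α = 1 − 0.24 = 0.76
So the left factor is ¬α = 0.76.
So the right-hand bound is ¬α = 0.76.
The residuum of the Łukasiewicz t-norm gives the supremum: min(1, 1 − 0.76 + 0.76).
1 − 0.76 + 0.76 = 1.00, so t = min(1, 1.00) = 1.00.
Check: 0.76 ⊙ 1.00 = max(0, 0.76) = 0.76 ≤ 0.76.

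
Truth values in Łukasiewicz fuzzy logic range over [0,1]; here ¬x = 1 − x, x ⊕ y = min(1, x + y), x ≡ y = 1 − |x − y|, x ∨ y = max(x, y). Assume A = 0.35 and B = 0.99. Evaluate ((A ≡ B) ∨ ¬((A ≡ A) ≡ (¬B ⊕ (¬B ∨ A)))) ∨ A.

A ≡ B = 1 − |0.35 − 0.99| = 1 − 0.64 = 0.36
A ≡ A = 1 − |0.35 − 0.35| = 1 − 0.00 = 1.00
¬B = 1 − 0.99 = 0.01
¬B ∨ A = max(0.01, 0.35) = 0.35
¬B ⊕ (¬B ∨ A) = min(1, 0.01 + 0.35) = min(1, 0.36) = 0.36
(A ≡ A) ≡ (¬B ⊕ (¬B ∨ A)) = 1 − |1.00 − 0.36| = 1 − 0.64 = 0.36
¬((A ≡ A) ≡ (¬B ⊕ (¬B ∨ A))) = 1 − 0.36 = 0.64
(A ≡ B) ∨ ¬((A ≡ A) ≡ (¬B ⊕ (¬B ∨ A))) = max(0.36, 0.64) = 0.64
((A ≡ B) ∨ ¬((A ≡ A) ≡ (¬B ⊕ (¬B ∨ A)))) ∨ A = max(0.64, 0.35) = 0.64

0.64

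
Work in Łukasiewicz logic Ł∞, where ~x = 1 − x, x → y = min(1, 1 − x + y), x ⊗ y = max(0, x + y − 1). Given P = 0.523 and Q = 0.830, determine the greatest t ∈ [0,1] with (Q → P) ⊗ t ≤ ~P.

Q → P = min(1, 1 − 0.830 + 0.523) = min(1, 0.693) = 0.693
So the left factor is Q → P = 0.693.
~P = 1 − 0.523 = 0.477
So the right-hand bound is ~P = 0.477.
The residuum of the Łukasiewicz t-norm gives the supremum: min(1, 1 − 0.693 + 0.477).
1 − 0.693 + 0.477 = 0.784, so t = min(1, 0.784) = 0.784.
Check: 0.693 ⊗ 0.784 = max(0, 0.477) = 0.477 ≤ 0.477.

0.784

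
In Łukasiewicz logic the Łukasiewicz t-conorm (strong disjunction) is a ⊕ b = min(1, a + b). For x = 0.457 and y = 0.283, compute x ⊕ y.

0.740

x ⊕ y = min(1, 0.457 + 0.283) = min(1, 0.740) = 0.740
For comparison, the Gödel t-conorm max(a, b) would give 0.457.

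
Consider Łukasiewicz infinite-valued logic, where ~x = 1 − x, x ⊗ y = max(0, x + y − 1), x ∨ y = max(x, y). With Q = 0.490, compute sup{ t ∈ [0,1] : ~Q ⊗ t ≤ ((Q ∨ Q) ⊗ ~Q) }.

~Q = 1 − 0.490 = 0.510
So the left factor is ~Q = 0.510.
Q ∨ Q = max(0.490, 0.490) = 0.490
(Q ∨ Q) ⊗ ~Q = max(0, 0.490 + 0.510 − 1) = max(0, 0.000) = 0.000
So the right-hand bound is (Q ∨ Q) ⊗ ~Q = 0.000.
The residuum of the Łukasiewicz t-norm gives the supremum: min(1, 1 − 0.510 + 0.000).
1 − 0.510 + 0.000 = 0.490, so t = min(1, 0.490) = 0.490.
Check: 0.510 ⊗ 0.490 = max(0, 0.000) = 0.000 ≤ 0.000.

0.490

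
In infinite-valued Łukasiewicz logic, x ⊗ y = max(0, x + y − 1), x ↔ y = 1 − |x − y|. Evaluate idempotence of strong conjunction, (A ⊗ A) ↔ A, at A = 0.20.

0.80

A ⊗ A = max(0, 0.20 + 0.20 − 1) = max(0, -0.60) = 0.00
(A ⊗ A) ↔ A = 1 − |0.00 − 0.20| = 1 − 0.20 = 0.80
(The value 0.80 < 1 shows this instance is not satisfied; fails in Ł∞ since a ⊗ a = max(0, 2a−1) ≠ a in general.)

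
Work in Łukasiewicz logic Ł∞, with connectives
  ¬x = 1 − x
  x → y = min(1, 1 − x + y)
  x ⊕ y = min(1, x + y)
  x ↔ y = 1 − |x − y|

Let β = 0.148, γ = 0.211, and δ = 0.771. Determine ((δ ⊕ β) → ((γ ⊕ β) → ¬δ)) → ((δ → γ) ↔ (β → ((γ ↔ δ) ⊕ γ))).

0.489

δ ⊕ β = min(1, 0.771 + 0.148) = min(1, 0.919) = 0.919
γ ⊕ β = min(1, 0.211 + 0.148) = min(1, 0.359) = 0.359
¬δ = 1 − 0.771 = 0.229
(γ ⊕ β) → ¬δ = min(1, 1 − 0.359 + 0.229) = min(1, 0.870) = 0.870
(δ ⊕ β) → ((γ ⊕ β) → ¬δ) = min(1, 1 − 0.919 + 0.870) = min(1, 0.951) = 0.951
δ → γ = min(1, 1 − 0.771 + 0.211) = min(1, 0.440) = 0.440
γ ↔ δ = 1 − |0.211 − 0.771| = 1 − 0.560 = 0.440
(γ ↔ δ) ⊕ γ = min(1, 0.440 + 0.211) = min(1, 0.651) = 0.651
β → ((γ ↔ δ) ⊕ γ) = min(1, 1 − 0.148 + 0.651) = min(1, 1.503) = 1.000
(δ → γ) ↔ (β → ((γ ↔ δ) ⊕ γ)) = 1 − |0.440 − 1.000| = 1 − 0.560 = 0.440
((δ ⊕ β) → ((γ ⊕ β) → ¬δ)) → ((δ → γ) ↔ (β → ((γ ↔ δ) ⊕ γ))) = min(1, 1 − 0.951 + 0.440) = min(1, 0.489) = 0.489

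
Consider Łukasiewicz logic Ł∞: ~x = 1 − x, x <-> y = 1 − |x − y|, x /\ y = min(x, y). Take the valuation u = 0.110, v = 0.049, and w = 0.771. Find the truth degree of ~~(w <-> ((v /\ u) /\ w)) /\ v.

v /\ u = min(0.049, 0.110) = 0.049
(v /\ u) /\ w = min(0.049, 0.771) = 0.049
w <-> ((v /\ u) /\ w) = 1 − |0.771 − 0.049| = 1 − 0.722 = 0.278
~(w <-> ((v /\ u) /\ w)) = 1 − 0.278 = 0.722
~~(w <-> ((v /\ u) /\ w)) = 1 − 0.722 = 0.278
~~(w <-> ((v /\ u) /\ w)) /\ v = min(0.278, 0.049) = 0.049

0.049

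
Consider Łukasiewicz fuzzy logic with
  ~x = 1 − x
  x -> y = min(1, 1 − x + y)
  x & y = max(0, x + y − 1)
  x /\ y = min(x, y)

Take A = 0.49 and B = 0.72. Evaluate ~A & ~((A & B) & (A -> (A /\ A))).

~A = 1 − 0.49 = 0.51
A & B = max(0, 0.49 + 0.72 − 1) = max(0, 0.21) = 0.21
A /\ A = min(0.49, 0.49) = 0.49
A -> (A /\ A) = min(1, 1 − 0.49 + 0.49) = min(1, 1.00) = 1.00
(A & B) & (A -> (A /\ A)) = max(0, 0.21 + 1.00 − 1) = max(0, 0.21) = 0.21
~((A & B) & (A -> (A /\ A))) = 1 − 0.21 = 0.79
~A & ~((A & B) & (A -> (A /\ A))) = max(0, 0.51 + 0.79 − 1) = max(0, 0.30) = 0.30

0.30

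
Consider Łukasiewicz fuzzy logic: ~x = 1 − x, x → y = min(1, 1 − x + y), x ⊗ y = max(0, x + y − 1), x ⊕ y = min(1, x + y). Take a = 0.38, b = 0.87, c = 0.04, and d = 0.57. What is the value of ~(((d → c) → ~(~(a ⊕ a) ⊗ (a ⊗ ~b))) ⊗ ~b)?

d → c = min(1, 1 − 0.57 + 0.04) = min(1, 0.47) = 0.47
a ⊕ a = min(1, 0.38 + 0.38) = min(1, 0.76) = 0.76
~(a ⊕ a) = 1 − 0.76 = 0.24
~b = 1 − 0.87 = 0.13
a ⊗ ~b = max(0, 0.38 + 0.13 − 1) = max(0, -0.49) = 0.00
~(a ⊕ a) ⊗ (a ⊗ ~b) = max(0, 0.24 + 0.00 − 1) = max(0, -0.76) = 0.00
~(~(a ⊕ a) ⊗ (a ⊗ ~b)) = 1 − 0.00 = 1.00
(d → c) → ~(~(a ⊕ a) ⊗ (a ⊗ ~b)) = min(1, 1 − 0.47 + 1.00) = min(1, 1.53) = 1.00
((d → c) → ~(~(a ⊕ a) ⊗ (a ⊗ ~b))) ⊗ ~b = max(0, 1.00 + 0.13 − 1) = max(0, 0.13) = 0.13
~(((d → c) → ~(~(a ⊕ a) ⊗ (a ⊗ ~b))) ⊗ ~b) = 1 − 0.13 = 0.87

0.87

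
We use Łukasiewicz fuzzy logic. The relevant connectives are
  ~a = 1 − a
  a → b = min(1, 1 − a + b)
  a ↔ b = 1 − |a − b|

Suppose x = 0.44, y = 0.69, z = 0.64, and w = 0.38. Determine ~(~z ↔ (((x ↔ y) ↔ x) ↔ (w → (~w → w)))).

~z = 1 − 0.64 = 0.36
x ↔ y = 1 − |0.44 − 0.69| = 1 − 0.25 = 0.75
(x ↔ y) ↔ x = 1 − |0.75 − 0.44| = 1 − 0.31 = 0.69
~w = 1 − 0.38 = 0.62
~w → w = min(1, 1 − 0.62 + 0.38) = min(1, 0.76) = 0.76
w → (~w → w) = min(1, 1 − 0.38 + 0.76) = min(1, 1.38) = 1.00
((x ↔ y) ↔ x) ↔ (w → (~w → w)) = 1 − |0.69 − 1.00| = 1 − 0.31 = 0.69
~z ↔ (((x ↔ y) ↔ x) ↔ (w → (~w → w))) = 1 − |0.36 − 0.69| = 1 − 0.33 = 0.67
~(~z ↔ (((x ↔ y) ↔ x) ↔ (w → (~w → w)))) = 1 − 0.67 = 0.33

0.33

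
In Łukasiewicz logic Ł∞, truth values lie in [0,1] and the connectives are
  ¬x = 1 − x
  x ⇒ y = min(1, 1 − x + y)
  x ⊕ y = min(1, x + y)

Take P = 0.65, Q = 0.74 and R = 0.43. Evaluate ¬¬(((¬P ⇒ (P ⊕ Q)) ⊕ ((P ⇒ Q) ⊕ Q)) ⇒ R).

0.43

¬P = 1 − 0.65 = 0.35
P ⊕ Q = min(1, 0.65 + 0.74) = min(1, 1.39) = 1.00
¬P ⇒ (P ⊕ Q) = min(1, 1 − 0.35 + 1.00) = min(1, 1.65) = 1.00
P ⇒ Q = min(1, 1 − 0.65 + 0.74) = min(1, 1.09) = 1.00
(P ⇒ Q) ⊕ Q = min(1, 1.00 + 0.74) = min(1, 1.74) = 1.00
(¬P ⇒ (P ⊕ Q)) ⊕ ((P ⇒ Q) ⊕ Q) = min(1, 1.00 + 1.00) = min(1, 2.00) = 1.00
((¬P ⇒ (P ⊕ Q)) ⊕ ((P ⇒ Q) ⊕ Q)) ⇒ R = min(1, 1 − 1.00 + 0.43) = min(1, 0.43) = 0.43
¬(((¬P ⇒ (P ⊕ Q)) ⊕ ((P ⇒ Q) ⊕ Q)) ⇒ R) = 1 − 0.43 = 0.57
¬¬(((¬P ⇒ (P ⊕ Q)) ⊕ ((P ⇒ Q) ⊕ Q)) ⇒ R) = 1 − 0.57 = 0.43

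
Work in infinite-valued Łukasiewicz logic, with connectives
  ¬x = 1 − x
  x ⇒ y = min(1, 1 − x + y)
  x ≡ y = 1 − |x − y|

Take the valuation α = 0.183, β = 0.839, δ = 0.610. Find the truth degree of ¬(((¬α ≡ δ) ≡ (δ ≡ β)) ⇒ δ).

¬α = 1 − 0.183 = 0.817
¬α ≡ δ = 1 − |0.817 − 0.610| = 1 − 0.207 = 0.793
δ ≡ β = 1 − |0.610 − 0.839| = 1 − 0.229 = 0.771
(¬α ≡ δ) ≡ (δ ≡ β) = 1 − |0.793 − 0.771| = 1 − 0.022 = 0.978
((¬α ≡ δ) ≡ (δ ≡ β)) ⇒ δ = min(1, 1 − 0.978 + 0.610) = min(1, 0.632) = 0.632
¬(((¬α ≡ δ) ≡ (δ ≡ β)) ⇒ δ) = 1 − 0.632 = 0.368

0.368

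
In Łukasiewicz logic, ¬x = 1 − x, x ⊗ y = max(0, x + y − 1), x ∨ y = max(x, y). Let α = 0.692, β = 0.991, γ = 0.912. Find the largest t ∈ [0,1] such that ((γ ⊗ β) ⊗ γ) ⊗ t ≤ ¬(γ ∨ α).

0.273

γ ⊗ β = max(0, 0.912 + 0.991 − 1) = max(0, 0.903) = 0.903
(γ ⊗ β) ⊗ γ = max(0, 0.903 + 0.912 − 1) = max(0, 0.815) = 0.815
So the left factor is (γ ⊗ β) ⊗ γ = 0.815.
γ ∨ α = max(0.912, 0.692) = 0.912
¬(γ ∨ α) = 1 − 0.912 = 0.088
So the right-hand bound is ¬(γ ∨ α) = 0.088.
The residuum of the Łukasiewicz t-norm gives the supremum: min(1, 1 − 0.815 + 0.088).
1 − 0.815 + 0.088 = 0.273, so t = min(1, 0.273) = 0.273.
Check: 0.815 ⊗ 0.273 = max(0, 0.088) = 0.088 ≤ 0.088.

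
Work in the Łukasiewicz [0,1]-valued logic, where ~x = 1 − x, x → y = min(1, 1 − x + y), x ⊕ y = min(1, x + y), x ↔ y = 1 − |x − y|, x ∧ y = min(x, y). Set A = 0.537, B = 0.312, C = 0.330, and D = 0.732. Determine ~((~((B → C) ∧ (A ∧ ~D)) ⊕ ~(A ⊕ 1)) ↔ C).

0.402

B → C = min(1, 1 − 0.312 + 0.330) = min(1, 1.018) = 1.000
~D = 1 − 0.732 = 0.268
A ∧ ~D = min(0.537, 0.268) = 0.268
(B → C) ∧ (A ∧ ~D) = min(1.000, 0.268) = 0.268
~((B → C) ∧ (A ∧ ~D)) = 1 − 0.268 = 0.732
A ⊕ 1 = min(1, 0.537 + 1.000) = min(1, 1.537) = 1.000
~(A ⊕ 1) = 1 − 1.000 = 0.000
~((B → C) ∧ (A ∧ ~D)) ⊕ ~(A ⊕ 1) = min(1, 0.732 + 0.000) = min(1, 0.732) = 0.732
(~((B → C) ∧ (A ∧ ~D)) ⊕ ~(A ⊕ 1)) ↔ C = 1 − |0.732 − 0.330| = 1 − 0.402 = 0.598
~((~((B → C) ∧ (A ∧ ~D)) ⊕ ~(A ⊕ 1)) ↔ C) = 1 − 0.598 = 0.402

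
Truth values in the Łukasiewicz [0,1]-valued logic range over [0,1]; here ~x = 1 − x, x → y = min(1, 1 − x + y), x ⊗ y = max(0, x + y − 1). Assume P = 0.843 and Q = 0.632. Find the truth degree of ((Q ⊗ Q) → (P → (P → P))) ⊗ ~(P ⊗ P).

0.314

Q ⊗ Q = max(0, 0.632 + 0.632 − 1) = max(0, 0.264) = 0.264
P → P = min(1, 1 − 0.843 + 0.843) = min(1, 1.000) = 1.000
P → (P → P) = min(1, 1 − 0.843 + 1.000) = min(1, 1.157) = 1.000
(Q ⊗ Q) → (P → (P → P)) = min(1, 1 − 0.264 + 1.000) = min(1, 1.736) = 1.000
P ⊗ P = max(0, 0.843 + 0.843 − 1) = max(0, 0.686) = 0.686
~(P ⊗ P) = 1 − 0.686 = 0.314
((Q ⊗ Q) → (P → (P → P))) ⊗ ~(P ⊗ P) = max(0, 1.000 + 0.314 − 1) = max(0, 0.314) = 0.314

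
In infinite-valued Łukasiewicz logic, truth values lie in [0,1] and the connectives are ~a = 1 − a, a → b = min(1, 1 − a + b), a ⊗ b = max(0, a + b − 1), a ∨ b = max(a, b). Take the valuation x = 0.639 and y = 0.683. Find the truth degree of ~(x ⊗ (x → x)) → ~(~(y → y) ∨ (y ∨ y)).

0.956

x → x = min(1, 1 − 0.639 + 0.639) = min(1, 1.000) = 1.000
x ⊗ (x → x) = max(0, 0.639 + 1.000 − 1) = max(0, 0.639) = 0.639
~(x ⊗ (x → x)) = 1 − 0.639 = 0.361
y → y = min(1, 1 − 0.683 + 0.683) = min(1, 1.000) = 1.000
~(y → y) = 1 − 1.000 = 0.000
y ∨ y = max(0.683, 0.683) = 0.683
~(y → y) ∨ (y ∨ y) = max(0.000, 0.683) = 0.683
~(~(y → y) ∨ (y ∨ y)) = 1 − 0.683 = 0.317
~(x ⊗ (x → x)) → ~(~(y → y) ∨ (y ∨ y)) = min(1, 1 − 0.361 + 0.317) = min(1, 0.956) = 0.956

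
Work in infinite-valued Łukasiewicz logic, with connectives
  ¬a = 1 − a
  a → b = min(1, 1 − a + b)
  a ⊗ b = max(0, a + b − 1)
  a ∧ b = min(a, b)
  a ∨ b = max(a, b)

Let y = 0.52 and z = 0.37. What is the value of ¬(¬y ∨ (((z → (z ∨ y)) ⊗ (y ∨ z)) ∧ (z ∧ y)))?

0.52

¬y = 1 − 0.52 = 0.48
z ∨ y = max(0.37, 0.52) = 0.52
z → (z ∨ y) = min(1, 1 − 0.37 + 0.52) = min(1, 1.15) = 1.00
y ∨ z = max(0.52, 0.37) = 0.52
(z → (z ∨ y)) ⊗ (y ∨ z) = max(0, 1.00 + 0.52 − 1) = max(0, 0.52) = 0.52
z ∧ y = min(0.37, 0.52) = 0.37
((z → (z ∨ y)) ⊗ (y ∨ z)) ∧ (z ∧ y) = min(0.52, 0.37) = 0.37
¬y ∨ (((z → (z ∨ y)) ⊗ (y ∨ z)) ∧ (z ∧ y)) = max(0.48, 0.37) = 0.48
¬(¬y ∨ (((z → (z ∨ y)) ⊗ (y ∨ z)) ∧ (z ∧ y))) = 1 − 0.48 = 0.52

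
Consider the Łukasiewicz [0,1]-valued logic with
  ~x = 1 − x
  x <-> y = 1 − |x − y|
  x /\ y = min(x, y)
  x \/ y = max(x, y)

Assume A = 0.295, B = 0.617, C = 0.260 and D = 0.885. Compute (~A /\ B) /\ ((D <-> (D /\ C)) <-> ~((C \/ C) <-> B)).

0.617

~A = 1 − 0.295 = 0.705
~A /\ B = min(0.705, 0.617) = 0.617
D /\ C = min(0.885, 0.260) = 0.260
D <-> (D /\ C) = 1 − |0.885 − 0.260| = 1 − 0.625 = 0.375
C \/ C = max(0.260, 0.260) = 0.260
(C \/ C) <-> B = 1 − |0.260 − 0.617| = 1 − 0.357 = 0.643
~((C \/ C) <-> B) = 1 − 0.643 = 0.357
(D <-> (D /\ C)) <-> ~((C \/ C) <-> B) = 1 − |0.375 − 0.357| = 1 − 0.018 = 0.982
(~A /\ B) /\ ((D <-> (D /\ C)) <-> ~((C \/ C) <-> B)) = min(0.617, 0.982) = 0.617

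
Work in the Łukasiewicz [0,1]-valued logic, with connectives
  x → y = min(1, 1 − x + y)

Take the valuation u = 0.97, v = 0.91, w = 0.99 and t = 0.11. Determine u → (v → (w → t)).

0.24

w → t = min(1, 1 − 0.99 + 0.11) = min(1, 0.12) = 0.12
v → (w → t) = min(1, 1 − 0.91 + 0.12) = min(1, 0.21) = 0.21
u → (v → (w → t)) = min(1, 1 − 0.97 + 0.21) = min(1, 0.24) = 0.24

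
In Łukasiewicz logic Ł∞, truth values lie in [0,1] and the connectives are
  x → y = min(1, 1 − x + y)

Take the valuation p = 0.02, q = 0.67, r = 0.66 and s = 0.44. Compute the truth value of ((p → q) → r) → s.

p → q = min(1, 1 − 0.02 + 0.67) = min(1, 1.65) = 1.00
(p → q) → r = min(1, 1 − 1.00 + 0.66) = min(1, 0.66) = 0.66
((p → q) → r) → s = min(1, 1 − 0.66 + 0.44) = min(1, 0.78) = 0.78

0.78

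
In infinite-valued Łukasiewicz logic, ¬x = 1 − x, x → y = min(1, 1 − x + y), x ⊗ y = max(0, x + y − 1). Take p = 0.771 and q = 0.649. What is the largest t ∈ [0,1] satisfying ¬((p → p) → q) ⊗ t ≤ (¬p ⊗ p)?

p → p = min(1, 1 − 0.771 + 0.771) = min(1, 1.000) = 1.000
(p → p) → q = min(1, 1 − 1.000 + 0.649) = min(1, 0.649) = 0.649
¬((p → p) → q) = 1 − 0.649 = 0.351
So the left factor is ¬((p → p) → q) = 0.351.
¬p = 1 − 0.771 = 0.229
¬p ⊗ p = max(0, 0.229 + 0.771 − 1) = max(0, 0.000) = 0.000
So the right-hand bound is ¬p ⊗ p = 0.000.
The residuum of the Łukasiewicz t-norm gives the supremum: min(1, 1 − 0.351 + 0.000).
1 − 0.351 + 0.000 = 0.649, so t = min(1, 0.649) = 0.649.
Check: 0.351 ⊗ 0.649 = max(0, 0.000) = 0.000 ≤ 0.000.

0.649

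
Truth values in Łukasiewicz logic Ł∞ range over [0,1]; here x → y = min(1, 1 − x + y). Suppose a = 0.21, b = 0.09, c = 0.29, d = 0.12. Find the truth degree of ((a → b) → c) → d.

a → b = min(1, 1 − 0.21 + 0.09) = min(1, 0.88) = 0.88
(a → b) → c = min(1, 1 − 0.88 + 0.29) = min(1, 0.41) = 0.41
((a → b) → c) → d = min(1, 1 − 0.41 + 0.12) = min(1, 0.71) = 0.71

0.71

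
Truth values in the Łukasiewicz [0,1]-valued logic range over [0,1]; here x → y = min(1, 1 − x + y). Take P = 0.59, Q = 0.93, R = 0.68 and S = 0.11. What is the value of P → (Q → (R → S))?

R → S = min(1, 1 − 0.68 + 0.11) = min(1, 0.43) = 0.43
Q → (R → S) = min(1, 1 − 0.93 + 0.43) = min(1, 0.50) = 0.50
P → (Q → (R → S)) = min(1, 1 − 0.59 + 0.50) = min(1, 0.91) = 0.91

0.91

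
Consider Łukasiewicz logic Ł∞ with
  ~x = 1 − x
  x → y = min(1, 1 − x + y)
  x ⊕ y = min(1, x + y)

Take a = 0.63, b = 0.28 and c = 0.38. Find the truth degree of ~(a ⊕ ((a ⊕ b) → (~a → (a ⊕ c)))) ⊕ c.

a ⊕ b = min(1, 0.63 + 0.28) = min(1, 0.91) = 0.91
~a = 1 − 0.63 = 0.37
a ⊕ c = min(1, 0.63 + 0.38) = min(1, 1.01) = 1.00
~a → (a ⊕ c) = min(1, 1 − 0.37 + 1.00) = min(1, 1.63) = 1.00
(a ⊕ b) → (~a → (a ⊕ c)) = min(1, 1 − 0.91 + 1.00) = min(1, 1.09) = 1.00
a ⊕ ((a ⊕ b) → (~a → (a ⊕ c))) = min(1, 0.63 + 1.00) = min(1, 1.63) = 1.00
~(a ⊕ ((a ⊕ b) → (~a → (a ⊕ c)))) = 1 − 1.00 = 0.00
~(a ⊕ ((a ⊕ b) → (~a → (a ⊕ c)))) ⊕ c = min(1, 0.00 + 0.38) = min(1, 0.38) = 0.38

0.38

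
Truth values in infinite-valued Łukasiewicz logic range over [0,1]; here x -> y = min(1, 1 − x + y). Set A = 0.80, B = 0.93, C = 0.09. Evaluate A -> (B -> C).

B -> C = min(1, 1 − 0.93 + 0.09) = min(1, 0.16) = 0.16
A -> (B -> C) = min(1, 1 − 0.80 + 0.16) = min(1, 0.36) = 0.36

0.36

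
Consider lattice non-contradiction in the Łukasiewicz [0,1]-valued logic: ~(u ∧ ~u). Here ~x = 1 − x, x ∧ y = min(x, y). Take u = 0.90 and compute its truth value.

0.90

~u = 1 − 0.90 = 0.10
u ∧ ~u = min(0.90, 0.10) = 0.10
~(u ∧ ~u) = 1 − 0.10 = 0.90
(The value 0.90 < 1 shows this instance is not satisfied; not a Ł∞-tautology — its value is 1 − min(a, 1−a).)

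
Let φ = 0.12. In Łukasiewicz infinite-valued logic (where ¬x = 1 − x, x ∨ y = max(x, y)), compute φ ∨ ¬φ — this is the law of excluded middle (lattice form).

¬φ = 1 − 0.12 = 0.88
φ ∨ ¬φ = max(0.12, 0.88) = 0.88
(The value 0.88 < 1 shows this instance is not satisfied; not a Ł∞-tautology — its value is max(a, 1−a).)

0.88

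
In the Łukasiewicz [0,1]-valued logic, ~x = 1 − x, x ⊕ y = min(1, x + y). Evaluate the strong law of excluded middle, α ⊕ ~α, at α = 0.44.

~α = 1 − 0.44 = 0.56
α ⊕ ~α = min(1, 0.44 + 0.56) = min(1, 1.00) = 1.00
(As expected: always 1 in Ł∞ since a ⊕ (1−a) = 1.)

1.00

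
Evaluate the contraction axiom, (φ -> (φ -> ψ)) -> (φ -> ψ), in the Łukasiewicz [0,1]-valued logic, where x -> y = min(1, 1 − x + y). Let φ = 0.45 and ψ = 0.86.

φ -> ψ = min(1, 1 − 0.45 + 0.86) = min(1, 1.41) = 1.00
φ -> (φ -> ψ) = min(1, 1 − 0.45 + 1.00) = min(1, 1.55) = 1.00
(φ -> (φ -> ψ)) -> (φ -> ψ) = min(1, 1 − 1.00 + 1.00) = min(1, 1.00) = 1.00

1.00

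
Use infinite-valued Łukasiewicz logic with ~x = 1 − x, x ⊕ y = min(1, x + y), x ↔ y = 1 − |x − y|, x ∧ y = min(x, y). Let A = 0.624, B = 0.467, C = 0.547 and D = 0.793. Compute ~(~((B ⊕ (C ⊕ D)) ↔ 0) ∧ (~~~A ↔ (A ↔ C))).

0.547

C ⊕ D = min(1, 0.547 + 0.793) = min(1, 1.340) = 1.000
B ⊕ (C ⊕ D) = min(1, 0.467 + 1.000) = min(1, 1.467) = 1.000
(B ⊕ (C ⊕ D)) ↔ 0 = 1 − |1.000 − 0.000| = 1 − 1.000 = 0.000
~((B ⊕ (C ⊕ D)) ↔ 0) = 1 − 0.000 = 1.000
~A = 1 − 0.624 = 0.376
~~A = 1 − 0.376 = 0.624
~~~A = 1 − 0.624 = 0.376
A ↔ C = 1 − |0.624 − 0.547| = 1 − 0.077 = 0.923
~~~A ↔ (A ↔ C) = 1 − |0.376 − 0.923| = 1 − 0.547 = 0.453
~((B ⊕ (C ⊕ D)) ↔ 0) ∧ (~~~A ↔ (A ↔ C)) = min(1.000, 0.453) = 0.453
~(~((B ⊕ (C ⊕ D)) ↔ 0) ∧ (~~~A ↔ (A ↔ C))) = 1 − 0.453 = 0.547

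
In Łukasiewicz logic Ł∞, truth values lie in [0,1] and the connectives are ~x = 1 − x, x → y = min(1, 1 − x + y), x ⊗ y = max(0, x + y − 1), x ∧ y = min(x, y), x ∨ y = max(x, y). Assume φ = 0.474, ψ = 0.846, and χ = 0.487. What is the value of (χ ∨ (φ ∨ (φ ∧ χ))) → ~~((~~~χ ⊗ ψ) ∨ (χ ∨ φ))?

1.000

φ ∧ χ = min(0.474, 0.487) = 0.474
φ ∨ (φ ∧ χ) = max(0.474, 0.474) = 0.474
χ ∨ (φ ∨ (φ ∧ χ)) = max(0.487, 0.474) = 0.487
~χ = 1 − 0.487 = 0.513
~~χ = 1 − 0.513 = 0.487
~~~χ = 1 − 0.487 = 0.513
~~~χ ⊗ ψ = max(0, 0.513 + 0.846 − 1) = max(0, 0.359) = 0.359
χ ∨ φ = max(0.487, 0.474) = 0.487
(~~~χ ⊗ ψ) ∨ (χ ∨ φ) = max(0.359, 0.487) = 0.487
~((~~~χ ⊗ ψ) ∨ (χ ∨ φ)) = 1 − 0.487 = 0.513
~~((~~~χ ⊗ ψ) ∨ (χ ∨ φ)) = 1 − 0.513 = 0.487
(χ ∨ (φ ∨ (φ ∧ χ))) → ~~((~~~χ ⊗ ψ) ∨ (χ ∨ φ)) = min(1, 1 − 0.487 + 0.487) = min(1, 1.000) = 1.000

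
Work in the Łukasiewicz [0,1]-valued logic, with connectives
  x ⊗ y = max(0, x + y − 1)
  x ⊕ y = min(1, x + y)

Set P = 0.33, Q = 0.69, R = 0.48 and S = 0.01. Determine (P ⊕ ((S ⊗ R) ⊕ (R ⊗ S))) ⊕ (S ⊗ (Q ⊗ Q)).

S ⊗ R = max(0, 0.01 + 0.48 − 1) = max(0, -0.51) = 0.00
R ⊗ S = max(0, 0.48 + 0.01 − 1) = max(0, -0.51) = 0.00
(S ⊗ R) ⊕ (R ⊗ S) = min(1, 0.00 + 0.00) = min(1, 0.00) = 0.00
P ⊕ ((S ⊗ R) ⊕ (R ⊗ S)) = min(1, 0.33 + 0.00) = min(1, 0.33) = 0.33
Q ⊗ Q = max(0, 0.69 + 0.69 − 1) = max(0, 0.38) = 0.38
S ⊗ (Q ⊗ Q) = max(0, 0.01 + 0.38 − 1) = max(0, -0.61) = 0.00
(P ⊕ ((S ⊗ R) ⊕ (R ⊗ S))) ⊕ (S ⊗ (Q ⊗ Q)) = min(1, 0.33 + 0.00) = min(1, 0.33) = 0.33

0.33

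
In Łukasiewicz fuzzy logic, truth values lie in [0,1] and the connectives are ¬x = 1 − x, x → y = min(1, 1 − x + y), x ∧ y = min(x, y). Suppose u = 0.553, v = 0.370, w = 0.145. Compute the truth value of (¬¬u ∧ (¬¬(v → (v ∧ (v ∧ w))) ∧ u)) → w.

0.592

¬u = 1 − 0.553 = 0.447
¬¬u = 1 − 0.447 = 0.553
v ∧ w = min(0.370, 0.145) = 0.145
v ∧ (v ∧ w) = min(0.370, 0.145) = 0.145
v → (v ∧ (v ∧ w)) = min(1, 1 − 0.370 + 0.145) = min(1, 0.775) = 0.775
¬(v → (v ∧ (v ∧ w))) = 1 − 0.775 = 0.225
¬¬(v → (v ∧ (v ∧ w))) = 1 − 0.225 = 0.775
¬¬(v → (v ∧ (v ∧ w))) ∧ u = min(0.775, 0.553) = 0.553
¬¬u ∧ (¬¬(v → (v ∧ (v ∧ w))) ∧ u) = min(0.553, 0.553) = 0.553
(¬¬u ∧ (¬¬(v → (v ∧ (v ∧ w))) ∧ u)) → w = min(1, 1 − 0.553 + 0.145) = min(1, 0.592) = 0.592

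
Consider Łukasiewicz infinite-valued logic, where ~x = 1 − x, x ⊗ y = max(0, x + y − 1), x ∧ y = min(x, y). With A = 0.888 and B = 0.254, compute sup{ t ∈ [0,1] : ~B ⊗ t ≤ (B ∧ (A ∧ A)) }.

0.508

~B = 1 − 0.254 = 0.746
So the left factor is ~B = 0.746.
A ∧ A = min(0.888, 0.888) = 0.888
B ∧ (A ∧ A) = min(0.254, 0.888) = 0.254
So the right-hand bound is B ∧ (A ∧ A) = 0.254.
The residuum of the Łukasiewicz t-norm gives the supremum: min(1, 1 − 0.746 + 0.254).
1 − 0.746 + 0.254 = 0.508, so t = min(1, 0.508) = 0.508.
Check: 0.746 ⊗ 0.508 = max(0, 0.254) = 0.254 ≤ 0.254.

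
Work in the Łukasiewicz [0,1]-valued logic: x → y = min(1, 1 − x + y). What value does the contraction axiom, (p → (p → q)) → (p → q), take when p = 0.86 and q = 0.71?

0.86

p → q = min(1, 1 − 0.86 + 0.71) = min(1, 0.85) = 0.85
p → (p → q) = min(1, 1 − 0.86 + 0.85) = min(1, 0.99) = 0.99
(p → (p → q)) → (p → q) = min(1, 1 − 0.99 + 0.85) = min(1, 0.86) = 0.86
(The value 0.86 < 1 shows this instance is not satisfied; fails in Ł∞ (the t-norm is not idempotent).)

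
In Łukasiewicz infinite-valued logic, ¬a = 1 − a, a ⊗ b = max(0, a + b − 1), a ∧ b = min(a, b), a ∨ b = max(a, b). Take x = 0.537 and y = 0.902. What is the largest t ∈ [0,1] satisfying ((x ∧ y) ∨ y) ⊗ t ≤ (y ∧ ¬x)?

x ∧ y = min(0.537, 0.902) = 0.537
(x ∧ y) ∨ y = max(0.537, 0.902) = 0.902
So the left factor is (x ∧ y) ∨ y = 0.902.
¬x = 1 − 0.537 = 0.463
y ∧ ¬x = min(0.902, 0.463) = 0.463
So the right-hand bound is y ∧ ¬x = 0.463.
The residuum of the Łukasiewicz t-norm gives the supremum: min(1, 1 − 0.902 + 0.463).
1 − 0.902 + 0.463 = 0.561, so t = min(1, 0.561) = 0.561.
Check: 0.902 ⊗ 0.561 = max(0, 0.463) = 0.463 ≤ 0.463.

0.561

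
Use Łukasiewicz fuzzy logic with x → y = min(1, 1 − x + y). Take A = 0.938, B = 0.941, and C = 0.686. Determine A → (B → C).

B → C = min(1, 1 − 0.941 + 0.686) = min(1, 0.745) = 0.745
A → (B → C) = min(1, 1 − 0.938 + 0.745) = min(1, 0.807) = 0.807

0.807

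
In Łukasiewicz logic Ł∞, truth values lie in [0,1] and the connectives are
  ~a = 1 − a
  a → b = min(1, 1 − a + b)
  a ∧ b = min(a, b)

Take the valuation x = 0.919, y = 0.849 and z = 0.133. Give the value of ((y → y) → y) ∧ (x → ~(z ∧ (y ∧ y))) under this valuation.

0.849

y → y = min(1, 1 − 0.849 + 0.849) = min(1, 1.000) = 1.000
(y → y) → y = min(1, 1 − 1.000 + 0.849) = min(1, 0.849) = 0.849
y ∧ y = min(0.849, 0.849) = 0.849
z ∧ (y ∧ y) = min(0.133, 0.849) = 0.133
~(z ∧ (y ∧ y)) = 1 − 0.133 = 0.867
x → ~(z ∧ (y ∧ y)) = min(1, 1 − 0.919 + 0.867) = min(1, 0.948) = 0.948
((y → y) → y) ∧ (x → ~(z ∧ (y ∧ y))) = min(0.849, 0.948) = 0.849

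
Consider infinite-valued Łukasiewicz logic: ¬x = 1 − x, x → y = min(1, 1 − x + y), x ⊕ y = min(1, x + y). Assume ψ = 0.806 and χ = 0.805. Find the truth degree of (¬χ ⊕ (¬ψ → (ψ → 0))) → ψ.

¬χ = 1 − 0.805 = 0.195
¬ψ = 1 − 0.806 = 0.194
ψ → 0 = min(1, 1 − 0.806 + 0.000) = min(1, 0.194) = 0.194
¬ψ → (ψ → 0) = min(1, 1 − 0.194 + 0.194) = min(1, 1.000) = 1.000
¬χ ⊕ (¬ψ → (ψ → 0)) = min(1, 0.195 + 1.000) = min(1, 1.195) = 1.000
(¬χ ⊕ (¬ψ → (ψ → 0))) → ψ = min(1, 1 − 1.000 + 0.806) = min(1, 0.806) = 0.806

0.806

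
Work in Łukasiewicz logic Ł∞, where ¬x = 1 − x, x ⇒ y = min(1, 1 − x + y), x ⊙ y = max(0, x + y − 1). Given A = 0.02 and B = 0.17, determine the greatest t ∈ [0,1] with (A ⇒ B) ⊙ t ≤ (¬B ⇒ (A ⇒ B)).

1.00

A ⇒ B = min(1, 1 − 0.02 + 0.17) = min(1, 1.15) = 1.00
So the left factor is A ⇒ B = 1.00.
¬B = 1 − 0.17 = 0.83
¬B ⇒ (A ⇒ B) = min(1, 1 − 0.83 + 1.00) = min(1, 1.17) = 1.00
So the right-hand bound is ¬B ⇒ (A ⇒ B) = 1.00.
The residuum of the Łukasiewicz t-norm gives the supremum: min(1, 1 − 1.00 + 1.00).
1 − 1.00 + 1.00 = 1.00, so t = min(1, 1.00) = 1.00.
Check: 1.00 ⊙ 1.00 = max(0, 1.00) = 1.00 ≤ 1.00.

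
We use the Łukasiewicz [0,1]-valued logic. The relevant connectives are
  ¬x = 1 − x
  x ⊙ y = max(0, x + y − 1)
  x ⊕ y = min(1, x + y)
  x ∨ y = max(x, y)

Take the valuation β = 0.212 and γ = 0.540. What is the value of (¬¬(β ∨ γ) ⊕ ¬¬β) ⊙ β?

β ∨ γ = max(0.212, 0.540) = 0.540
¬(β ∨ γ) = 1 − 0.540 = 0.460
¬¬(β ∨ γ) = 1 − 0.460 = 0.540
¬β = 1 − 0.212 = 0.788
¬¬β = 1 − 0.788 = 0.212
¬¬(β ∨ γ) ⊕ ¬¬β = min(1, 0.540 + 0.212) = min(1, 0.752) = 0.752
(¬¬(β ∨ γ) ⊕ ¬¬β) ⊙ β = max(0, 0.752 + 0.212 − 1) = max(0, -0.036) = 0.000

0.000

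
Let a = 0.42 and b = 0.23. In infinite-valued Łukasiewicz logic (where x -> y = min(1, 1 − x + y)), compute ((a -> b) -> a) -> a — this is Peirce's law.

0.81

a -> b = min(1, 1 − 0.42 + 0.23) = min(1, 0.81) = 0.81
(a -> b) -> a = min(1, 1 − 0.81 + 0.42) = min(1, 0.61) = 0.61
((a -> b) -> a) -> a = min(1, 1 − 0.61 + 0.42) = min(1, 0.81) = 0.81
(The value 0.81 < 1 shows this instance is not satisfied; not a Ł∞-tautology in general.)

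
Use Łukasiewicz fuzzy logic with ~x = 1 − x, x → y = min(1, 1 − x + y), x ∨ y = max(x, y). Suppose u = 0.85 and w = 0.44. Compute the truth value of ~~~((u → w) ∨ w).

u → w = min(1, 1 − 0.85 + 0.44) = min(1, 0.59) = 0.59
(u → w) ∨ w = max(0.59, 0.44) = 0.59
~((u → w) ∨ w) = 1 − 0.59 = 0.41
~~((u → w) ∨ w) = 1 − 0.41 = 0.59
~~~((u → w) ∨ w) = 1 − 0.59 = 0.41

0.41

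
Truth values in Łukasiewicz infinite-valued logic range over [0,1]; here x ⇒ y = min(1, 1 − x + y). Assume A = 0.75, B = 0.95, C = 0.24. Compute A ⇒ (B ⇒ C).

0.54

B ⇒ C = min(1, 1 − 0.95 + 0.24) = min(1, 0.29) = 0.29
A ⇒ (B ⇒ C) = min(1, 1 − 0.75 + 0.29) = min(1, 0.54) = 0.54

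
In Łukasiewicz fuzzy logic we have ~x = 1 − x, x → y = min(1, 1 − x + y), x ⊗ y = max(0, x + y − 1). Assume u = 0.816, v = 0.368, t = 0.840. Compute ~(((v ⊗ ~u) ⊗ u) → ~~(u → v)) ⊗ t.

~u = 1 − 0.816 = 0.184
v ⊗ ~u = max(0, 0.368 + 0.184 − 1) = max(0, -0.448) = 0.000
(v ⊗ ~u) ⊗ u = max(0, 0.000 + 0.816 − 1) = max(0, -0.184) = 0.000
u → v = min(1, 1 − 0.816 + 0.368) = min(1, 0.552) = 0.552
~(u → v) = 1 − 0.552 = 0.448
~~(u → v) = 1 − 0.448 = 0.552
((v ⊗ ~u) ⊗ u) → ~~(u → v) = min(1, 1 − 0.000 + 0.552) = min(1, 1.552) = 1.000
~(((v ⊗ ~u) ⊗ u) → ~~(u → v)) = 1 − 1.000 = 0.000
~(((v ⊗ ~u) ⊗ u) → ~~(u → v)) ⊗ t = max(0, 0.000 + 0.840 − 1) = max(0, -0.160) = 0.000

0.000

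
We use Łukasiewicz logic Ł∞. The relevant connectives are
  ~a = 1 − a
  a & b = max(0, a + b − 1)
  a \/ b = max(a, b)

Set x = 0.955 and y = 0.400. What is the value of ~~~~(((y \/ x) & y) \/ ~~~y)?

0.600

y \/ x = max(0.400, 0.955) = 0.955
(y \/ x) & y = max(0, 0.955 + 0.400 − 1) = max(0, 0.355) = 0.355
~y = 1 − 0.400 = 0.600
~~y = 1 − 0.600 = 0.400
~~~y = 1 − 0.400 = 0.600
((y \/ x) & y) \/ ~~~y = max(0.355, 0.600) = 0.600
~(((y \/ x) & y) \/ ~~~y) = 1 − 0.600 = 0.400
~~(((y \/ x) & y) \/ ~~~y) = 1 − 0.400 = 0.600
~~~(((y \/ x) & y) \/ ~~~y) = 1 − 0.600 = 0.400
~~~~(((y \/ x) & y) \/ ~~~y) = 1 − 0.400 = 0.600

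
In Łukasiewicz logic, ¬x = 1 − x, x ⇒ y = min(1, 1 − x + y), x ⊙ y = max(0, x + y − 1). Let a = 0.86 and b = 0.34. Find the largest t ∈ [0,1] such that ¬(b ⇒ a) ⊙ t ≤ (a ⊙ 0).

b ⇒ a = min(1, 1 − 0.34 + 0.86) = min(1, 1.52) = 1.00
¬(b ⇒ a) = 1 − 1.00 = 0.00
So the left factor is ¬(b ⇒ a) = 0.00.
a ⊙ 0 = max(0, 0.86 + 0.00 − 1) = max(0, -0.14) = 0.00
So the right-hand bound is a ⊙ 0 = 0.00.
The residuum of the Łukasiewicz t-norm gives the supremum: min(1, 1 − 0.00 + 0.00).
1 − 0.00 + 0.00 = 1.00, so t = min(1, 1.00) = 1.00.
Check: 0.00 ⊙ 1.00 = max(0, 0.00) = 0.00 ≤ 0.00.

1.00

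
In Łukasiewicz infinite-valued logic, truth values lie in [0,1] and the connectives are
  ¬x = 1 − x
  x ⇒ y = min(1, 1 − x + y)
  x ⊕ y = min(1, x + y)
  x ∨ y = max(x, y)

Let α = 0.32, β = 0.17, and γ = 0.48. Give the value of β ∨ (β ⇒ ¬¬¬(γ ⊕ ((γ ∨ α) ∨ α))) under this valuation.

γ ∨ α = max(0.48, 0.32) = 0.48
(γ ∨ α) ∨ α = max(0.48, 0.32) = 0.48
γ ⊕ ((γ ∨ α) ∨ α) = min(1, 0.48 + 0.48) = min(1, 0.96) = 0.96
¬(γ ⊕ ((γ ∨ α) ∨ α)) = 1 − 0.96 = 0.04
¬¬(γ ⊕ ((γ ∨ α) ∨ α)) = 1 − 0.04 = 0.96
¬¬¬(γ ⊕ ((γ ∨ α) ∨ α)) = 1 − 0.96 = 0.04
β ⇒ ¬¬¬(γ ⊕ ((γ ∨ α) ∨ α)) = min(1, 1 − 0.17 + 0.04) = min(1, 0.87) = 0.87
β ∨ (β ⇒ ¬¬¬(γ ⊕ ((γ ∨ α) ∨ α))) = max(0.17, 0.87) = 0.87

0.87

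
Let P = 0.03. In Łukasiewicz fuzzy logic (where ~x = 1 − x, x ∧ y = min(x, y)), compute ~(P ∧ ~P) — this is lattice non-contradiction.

~P = 1 − 0.03 = 0.97
P ∧ ~P = min(0.03, 0.97) = 0.03
~(P ∧ ~P) = 1 − 0.03 = 0.97
(The value 0.97 < 1 shows this instance is not satisfied; not a Ł∞-tautology — its value is 1 − min(a, 1−a).)

0.97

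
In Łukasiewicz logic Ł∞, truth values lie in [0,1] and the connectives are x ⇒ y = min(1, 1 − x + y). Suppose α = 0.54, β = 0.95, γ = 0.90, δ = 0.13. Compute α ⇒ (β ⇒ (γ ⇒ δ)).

γ ⇒ δ = min(1, 1 − 0.90 + 0.13) = min(1, 0.23) = 0.23
β ⇒ (γ ⇒ δ) = min(1, 1 − 0.95 + 0.23) = min(1, 0.28) = 0.28
α ⇒ (β ⇒ (γ ⇒ δ)) = min(1, 1 − 0.54 + 0.28) = min(1, 0.74) = 0.74

0.74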